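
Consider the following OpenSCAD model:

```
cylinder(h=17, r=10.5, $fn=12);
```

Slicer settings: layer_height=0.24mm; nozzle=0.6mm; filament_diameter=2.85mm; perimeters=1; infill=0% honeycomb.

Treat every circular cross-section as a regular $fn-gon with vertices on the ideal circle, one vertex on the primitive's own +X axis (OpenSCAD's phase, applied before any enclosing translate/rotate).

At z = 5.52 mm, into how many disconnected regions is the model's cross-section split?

1

At z = 5.52 mm: the r=10.5 cylinder contributes a regular 12-gon of circumradius 10.5. The result has 1 disconnected region.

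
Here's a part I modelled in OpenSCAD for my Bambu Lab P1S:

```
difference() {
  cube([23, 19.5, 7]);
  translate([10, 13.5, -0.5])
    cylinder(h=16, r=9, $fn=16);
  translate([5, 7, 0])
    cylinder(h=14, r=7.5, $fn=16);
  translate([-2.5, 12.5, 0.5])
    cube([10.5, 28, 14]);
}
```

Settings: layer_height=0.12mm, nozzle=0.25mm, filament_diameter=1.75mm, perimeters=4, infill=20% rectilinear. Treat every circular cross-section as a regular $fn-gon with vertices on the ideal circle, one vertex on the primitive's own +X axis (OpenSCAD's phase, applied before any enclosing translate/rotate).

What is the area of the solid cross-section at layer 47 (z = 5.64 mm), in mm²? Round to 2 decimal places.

142.09 mm²

At z = 5.64 mm: the cube (footprint 23×19.5) is included at this height (area 448.50 mm²); the r=9 cylinder at (10, 13.5) contributes a regular 16-gon of circumradius 9 (area = (16/2)·9.000²·sin(360°/16) = 247.98 mm²); the r=7.5 cylinder at (5, 7) contributes a regular 16-gon of circumradius 7.5 (area = (16/2)·7.500²·sin(360°/16) = 172.21 mm²); the cube at (-2.5, 12.5) (footprint 10.5×28) is included at this height (area 294.00 mm²); Taking the first minus the rest: starting from the 23×19.5 cube (448.50 mm²), the r=9 cylinder at (10, 13.5) partially overlaps it — only the 221.76 mm² overlap (of its 247.98 mm²) is removed, clipping the outline; the r=7.5 cylinder at (5, 7) partially overlaps it — only the 72.87 mm² overlap (of its 172.21 mm²) is removed, clipping the outline; the 10.5×28 cube at (-2.5, 12.5) partially overlaps it — only the 11.78 mm² overlap (of its 294.00 mm²) is removed, clipping the outline — area = 142.09 mm². Overall, the cross-section has 2 separate islands. Net area = 142.09 mm².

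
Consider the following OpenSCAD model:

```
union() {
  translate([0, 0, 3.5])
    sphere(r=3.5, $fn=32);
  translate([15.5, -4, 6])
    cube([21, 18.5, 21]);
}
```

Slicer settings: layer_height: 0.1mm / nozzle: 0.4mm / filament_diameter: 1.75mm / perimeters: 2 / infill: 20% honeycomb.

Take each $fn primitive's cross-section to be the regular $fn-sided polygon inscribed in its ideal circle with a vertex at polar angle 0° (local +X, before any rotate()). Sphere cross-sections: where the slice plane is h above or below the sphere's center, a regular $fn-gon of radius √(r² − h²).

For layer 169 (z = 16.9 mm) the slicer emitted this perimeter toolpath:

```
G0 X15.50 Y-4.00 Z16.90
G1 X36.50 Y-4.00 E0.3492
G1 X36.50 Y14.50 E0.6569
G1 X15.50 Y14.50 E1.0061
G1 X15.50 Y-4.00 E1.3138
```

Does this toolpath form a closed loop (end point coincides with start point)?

yes

Start point (G0): (15.50, -4.00). End point (last G1): the path returns to the start — closed.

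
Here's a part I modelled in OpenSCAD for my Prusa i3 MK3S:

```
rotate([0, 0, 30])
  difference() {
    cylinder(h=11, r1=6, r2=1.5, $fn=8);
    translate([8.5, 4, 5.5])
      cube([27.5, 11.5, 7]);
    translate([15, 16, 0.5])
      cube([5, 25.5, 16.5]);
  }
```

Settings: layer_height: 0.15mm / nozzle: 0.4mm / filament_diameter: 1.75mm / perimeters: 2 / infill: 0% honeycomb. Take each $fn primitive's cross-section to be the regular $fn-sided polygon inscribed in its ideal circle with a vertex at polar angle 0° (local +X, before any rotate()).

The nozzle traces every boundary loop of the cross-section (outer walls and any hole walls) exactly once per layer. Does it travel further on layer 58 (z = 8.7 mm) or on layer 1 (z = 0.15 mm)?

layer 1 (z = 0.15 mm)

Layer 58 (z = 8.7): the cone (r1=6→r2=1.5) has section circumradius 2.441 here — a regular 8-gon (perimeter = 2·8·2.441·sin(180°/8) = 14.95 mm); the 27.5×11.5 cube at (8.5, 4) contributes its full rectangle (perimeter 78.00 mm); the cube at (15, 16) (footprint 5×25.5) is included at this height (perimeter 61.00 mm); Subtracting the remaining from the first: starting from the cone, the 27.5×11.5 cube at (8.5, 4) misses the remaining region (no effect); the 5×25.5 cube at (15, 16) misses the remaining region (no effect) — boundary = 14.95 mm; (rotated 30° about Z; rotation is an isometry so areas/perimeters/island counts are preserved). So its perimeter = 14.95 mm. Layer 1 (z = 0.15): the cone: at t=0.014 of its height the radius interpolates to r₁+(r₂−r₁)t = 5.939, giving a regular 8-gon of that circumradius (perimeter = 2·8·5.939·sin(180°/8) = 36.36 mm); the cube at (8.5, 4) is absent (z outside [5.5, 12.5]); the cube at (15, 16) is not intersected at this z (z outside [0.5, 17]); Subtracting the remaining from the first: none of the subtracted shapes is present at this height, so the cone is unchanged — boundary = 36.36 mm; (whole slice rotated 30° about Z — lengths, areas and connectivity unchanged). So its perimeter = 36.36 mm. Layer 1 is larger (36.36 vs 14.95 mm).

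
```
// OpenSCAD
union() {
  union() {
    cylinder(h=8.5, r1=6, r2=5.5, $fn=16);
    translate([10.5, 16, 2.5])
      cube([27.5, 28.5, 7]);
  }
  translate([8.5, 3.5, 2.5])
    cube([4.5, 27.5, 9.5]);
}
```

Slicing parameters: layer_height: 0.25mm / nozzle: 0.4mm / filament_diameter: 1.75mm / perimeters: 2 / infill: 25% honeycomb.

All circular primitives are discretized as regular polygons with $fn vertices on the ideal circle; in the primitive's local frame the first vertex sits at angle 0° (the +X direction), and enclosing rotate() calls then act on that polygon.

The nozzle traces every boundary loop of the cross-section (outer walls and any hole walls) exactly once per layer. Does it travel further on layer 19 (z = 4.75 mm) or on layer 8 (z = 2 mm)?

Layer 19 (z = 4.75): the cone contributes a regular 16-gon of circumradius 5.721 (interpolated between r1=6 and r2=5.5 at t=0.559) (perimeter = 2·16·5.721·sin(180°/16) = 35.71 mm); the cube at (10.5, 16) (footprint 27.5×28.5) is included at this height (perimeter 112.00 mm); Combining (union): the 2 present regions are separate (no shared area or edge), so areas and boundary lengths simply add and each stays a separate island — boundary = 147.71 mm; the 4.5×27.5 cube at (8.5, 3.5) contributes its full rectangle (perimeter 64.00 mm); Combining (union): the regions partially overlap (shared area 37.50 mm²), so the edge portions inside another operand are dropped and the merged outline is re-measured after clipping — boundary = 176.71 mm. So its perimeter = 176.71 mm. Layer 8 (z = 2): the cone: at t=0.235 of its height the radius interpolates to r₁+(r₂−r₁)t = 5.882, giving a regular 16-gon of that circumradius (perimeter = 2·16·5.882·sin(180°/16) = 36.72 mm); the cube at (10.5, 16) does not reach this height (z outside [2.5, 9.5]); Merging all regions: only the cone is present, so the union is just that shape — boundary = 36.72 mm; the cube at (8.5, 3.5) is not intersected at this z (z outside [2.5, 12]); Merging all regions: only the result so far is present, so the union is just that shape — boundary = 36.72 mm. So its perimeter = 36.72 mm. Layer 19 is larger (176.71 vs 36.72 mm).

layer 19 (z = 4.75 mm)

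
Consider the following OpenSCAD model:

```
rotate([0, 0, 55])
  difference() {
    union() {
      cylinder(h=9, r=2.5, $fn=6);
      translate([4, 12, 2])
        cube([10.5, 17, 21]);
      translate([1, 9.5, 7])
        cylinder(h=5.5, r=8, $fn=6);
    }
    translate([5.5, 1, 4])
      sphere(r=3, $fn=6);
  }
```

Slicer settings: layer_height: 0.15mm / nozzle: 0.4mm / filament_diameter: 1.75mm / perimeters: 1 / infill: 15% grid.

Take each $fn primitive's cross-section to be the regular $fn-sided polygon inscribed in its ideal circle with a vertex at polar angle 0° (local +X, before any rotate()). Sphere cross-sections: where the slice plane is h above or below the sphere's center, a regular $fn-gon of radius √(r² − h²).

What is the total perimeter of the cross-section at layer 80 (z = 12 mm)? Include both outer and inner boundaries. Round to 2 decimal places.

88.90 mm

At z = 12 mm: the cylinder does not reach this height (z outside [0, 9]); the cube at (4, 12) is present — its section is the full 10.5×17 rectangle (perimeter 55.00 mm); the r=8 cylinder at (1, 9.5) gives a regular 6-gon of circumradius 8 (constant along its height) (perimeter = 2·6·8.000·sin(180°/6) = 48.00 mm); Merging all regions: the regions partially overlap (shared area 10.09 mm²), so the edge portions inside another operand are dropped and the merged outline is re-measured after clipping — boundary = 88.90 mm; the sphere at (5.5, 1) does not reach this height (|z−center|=8.000 > r=3); Taking the first minus the rest: none of the subtracted shapes is present at this height, so the result so far is unchanged — boundary = 88.90 mm; (whole slice rotated 55° about Z — lengths, areas and connectivity unchanged). Overall, the cross-section is a single solid region. Total boundary length (outer) = 88.90 mm.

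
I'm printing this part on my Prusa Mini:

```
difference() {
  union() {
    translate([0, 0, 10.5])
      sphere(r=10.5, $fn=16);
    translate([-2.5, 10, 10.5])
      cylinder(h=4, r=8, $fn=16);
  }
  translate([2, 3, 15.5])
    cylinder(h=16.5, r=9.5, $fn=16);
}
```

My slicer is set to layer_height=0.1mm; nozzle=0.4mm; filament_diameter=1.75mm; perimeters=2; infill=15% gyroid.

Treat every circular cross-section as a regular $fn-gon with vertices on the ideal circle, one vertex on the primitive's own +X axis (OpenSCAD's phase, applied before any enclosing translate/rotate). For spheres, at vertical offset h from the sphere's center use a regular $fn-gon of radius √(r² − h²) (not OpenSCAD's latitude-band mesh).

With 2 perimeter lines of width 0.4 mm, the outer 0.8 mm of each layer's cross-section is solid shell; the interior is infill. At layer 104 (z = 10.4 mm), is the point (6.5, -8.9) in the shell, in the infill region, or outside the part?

outside

At z = 10.4 mm: the sphere: section is a regular 16-gon, circumradius = √(r²−h²) = √(10.5²−0.1²) = 10.500; the cylinder at (-2.5, 10) is absent (z outside [10.5, 14.5]); Merging all regions: only the r=10.5 sphere is present, so the union is just that shape — 1 connected region; the cylinder at (2, 3) is not intersected at this z (z outside [15.5, 32]); Subtracting the remaining from the first: none of the subtracted shapes is present at this height, so that combined region is unchanged — 1 connected region. Overall, the cross-section is a single solid region. The nearest boundary edge runs (4.02, -9.70)→(7.42, -7.42); distance from the point to it = 0.71 mm. The point is not inside any of the regions above, so it lies outside the cross-section (0.71 mm from the nearest boundary).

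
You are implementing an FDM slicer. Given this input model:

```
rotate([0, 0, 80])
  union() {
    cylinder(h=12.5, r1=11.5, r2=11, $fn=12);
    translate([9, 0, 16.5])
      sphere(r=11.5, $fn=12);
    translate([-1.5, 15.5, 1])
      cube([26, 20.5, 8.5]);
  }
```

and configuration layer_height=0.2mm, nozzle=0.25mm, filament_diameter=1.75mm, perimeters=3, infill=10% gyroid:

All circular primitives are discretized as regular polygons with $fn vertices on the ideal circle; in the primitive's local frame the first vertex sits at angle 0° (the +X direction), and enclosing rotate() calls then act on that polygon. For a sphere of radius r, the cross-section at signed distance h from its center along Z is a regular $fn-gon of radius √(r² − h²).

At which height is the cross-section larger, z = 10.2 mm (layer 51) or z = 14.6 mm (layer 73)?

layer 51 (z = 10.2 mm)

Layer 51 (z = 10.2): the cone contributes a regular 12-gon of circumradius 11.092 (interpolated between r1=11.5 and r2=11 at t=0.816) (area = (12/2)·11.092²·sin(360°/12) = 369.10 mm²); the r=11.5 sphere at (9, 0) contributes a regular 12-gon of circumradius √(11.5²−6.3²) = 9.621 (area = (12/2)·9.621²·sin(360°/12) = 277.68 mm²); the cube at (-1.5, 15.5) is not intersected at this z (z outside [1, 9.5]); Merging all regions: the regions partially overlap — summed areas 646.78 mm² minus the doubly-counted overlap 144.68 mm² gives 502.10 mm² — area = 502.10 mm²; (rotated 80° about Z; rotation is an isometry so areas/perimeters/island counts are preserved). So its area = 502.10 mm². Layer 73 (z = 14.6): the cone is not intersected at this z (z outside [0, 12.5]); the sphere at (9, 0): section is a regular 12-gon, circumradius = √(r²−h²) = √(11.5²−1.9²) = 11.342 (area = (12/2)·11.342²·sin(360°/12) = 385.92 mm²); the cube at (-1.5, 15.5) does not reach this height (z outside [1, 9.5]); Combining (union): only the r=11.5 sphere at (9, 0) is present, so the union is just that shape — area = 385.92 mm²; (rotated 80° about Z; rotation is an isometry so areas/perimeters/island counts are preserved). So its area = 385.92 mm². Layer 51 is larger (502.10 vs 385.92 mm²).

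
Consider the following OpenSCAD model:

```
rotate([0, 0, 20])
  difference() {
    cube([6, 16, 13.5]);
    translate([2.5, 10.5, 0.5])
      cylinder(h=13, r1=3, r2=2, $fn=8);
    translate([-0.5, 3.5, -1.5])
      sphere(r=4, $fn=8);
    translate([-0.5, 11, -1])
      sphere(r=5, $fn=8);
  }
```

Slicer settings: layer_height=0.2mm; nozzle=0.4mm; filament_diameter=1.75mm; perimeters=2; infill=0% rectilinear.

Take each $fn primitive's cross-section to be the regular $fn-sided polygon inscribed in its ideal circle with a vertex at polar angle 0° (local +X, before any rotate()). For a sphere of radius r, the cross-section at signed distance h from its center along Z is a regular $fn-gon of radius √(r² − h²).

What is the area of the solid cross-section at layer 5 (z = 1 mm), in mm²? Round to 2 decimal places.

53.13 mm²

At z = 1 mm: the 6×16 cube contributes its full rectangle (area 96.00 mm²); the cone at (2.5, 10.5) (r1=3→r2=2) has section circumradius 2.962 here — a regular 8-gon (area = (8/2)·2.962²·sin(360°/8) = 24.81 mm²); the r=4 sphere at (-0.5, 3.5) slices to a regular 8-gon of circumradius 3.122 (√(r²−h²) with h=2.5 from center) (area = (8/2)·3.122²·sin(360°/8) = 27.58 mm²); the sphere at (-0.5, 11): section is a regular 8-gon, circumradius = √(r²−h²) = √(5²−2²) = 4.583 (area = (8/2)·4.583²·sin(360°/8) = 59.40 mm²); Subtracting the remaining from the first: starting from the 6×16 cube (96.00 mm²), the cone at (2.5, 10.5) partially overlaps it — only the 24.29 mm² overlap (of its 24.81 mm²) is removed, clipping the outline; the r=4 sphere at (-0.5, 3.5) partially overlaps it — only the 10.77 mm² overlap (of its 27.58 mm²) is removed, clipping the outline; the r=5 sphere at (-0.5, 11) partially overlaps it — only the 7.81 mm² overlap (of its 59.40 mm²) is removed, clipping the outline — area = 53.13 mm²; (whole slice rotated 20° about Z — lengths, areas and connectivity unchanged). Overall, the cross-section is a single solid region. Net area = 53.13 mm².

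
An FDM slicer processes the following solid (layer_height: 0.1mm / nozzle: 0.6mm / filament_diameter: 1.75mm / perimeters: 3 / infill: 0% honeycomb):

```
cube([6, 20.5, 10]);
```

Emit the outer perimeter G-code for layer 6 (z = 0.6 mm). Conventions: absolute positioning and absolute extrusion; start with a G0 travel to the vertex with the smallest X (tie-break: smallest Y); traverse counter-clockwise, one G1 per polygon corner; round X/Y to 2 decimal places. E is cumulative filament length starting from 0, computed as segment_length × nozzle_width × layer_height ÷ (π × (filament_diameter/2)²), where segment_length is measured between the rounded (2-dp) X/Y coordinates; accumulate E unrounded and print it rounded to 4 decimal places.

At z = 0.6 mm: the cube (footprint 6×20.5) is included at this height. The outline is a single polygon with 4 vertices. Extrusion per mm of travel: 0.6 × 0.1 / (π × 0.875²) = 0.024945. Accumulating E over each segment gives final E = 1.3221.

G0 X0.00 Y0.00 Z0.60
G1 X6.00 Y0.00 E0.1497
G1 X6.00 Y20.50 E0.6610
G1 X0.00 Y20.50 E0.8107
G1 X0.00 Y0.00 E1.3221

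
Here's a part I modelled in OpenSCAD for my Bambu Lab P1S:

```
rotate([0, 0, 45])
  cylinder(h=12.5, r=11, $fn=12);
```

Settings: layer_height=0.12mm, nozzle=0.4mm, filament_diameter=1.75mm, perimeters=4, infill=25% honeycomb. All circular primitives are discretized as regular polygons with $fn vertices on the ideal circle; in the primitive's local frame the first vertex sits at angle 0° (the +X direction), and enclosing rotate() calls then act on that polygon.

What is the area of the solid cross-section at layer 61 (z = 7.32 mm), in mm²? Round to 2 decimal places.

363.00 mm²

At z = 7.32 mm: the r=11 cylinder gives a regular 12-gon of circumradius 11 (constant along its height) (area = (12/2)·11.000²·sin(360°/12) = 363.00 mm²); (whole slice rotated 45° about Z — lengths, areas and connectivity unchanged). Overall, the cross-section is a single solid region. Net area = 363.00 mm².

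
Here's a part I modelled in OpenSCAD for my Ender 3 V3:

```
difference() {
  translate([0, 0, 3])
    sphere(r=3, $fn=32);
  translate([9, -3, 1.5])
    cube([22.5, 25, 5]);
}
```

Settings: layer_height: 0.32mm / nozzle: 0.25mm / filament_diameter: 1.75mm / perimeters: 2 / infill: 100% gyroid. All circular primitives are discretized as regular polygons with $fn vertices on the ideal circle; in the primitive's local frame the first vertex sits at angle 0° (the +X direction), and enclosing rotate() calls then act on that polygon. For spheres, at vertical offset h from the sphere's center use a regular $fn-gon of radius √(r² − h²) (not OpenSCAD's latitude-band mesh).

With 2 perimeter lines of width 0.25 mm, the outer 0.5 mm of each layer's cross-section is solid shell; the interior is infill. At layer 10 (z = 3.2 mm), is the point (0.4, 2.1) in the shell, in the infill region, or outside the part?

At z = 3.2 mm: the r=3 sphere contributes a regular 32-gon of circumradius √(3²−0.2²) = 2.993; the 22.5×25 cube at (9, -3) contributes its full rectangle; Taking the first minus the rest: starting from the r=3 sphere, the 22.5×25 cube at (9, -3) misses the remaining region (no effect) — 1 connected region. Overall, the cross-section is a single solid region. The nearest boundary edge runs (0.00, 2.99)→(0.58, 2.94); distance from the point to it = 0.85 mm. The point is inside the cross-section and 0.85 mm from the nearest boundary — more than the 0.5 mm shell width (2 × 0.25), so it's in the infill interior.

infill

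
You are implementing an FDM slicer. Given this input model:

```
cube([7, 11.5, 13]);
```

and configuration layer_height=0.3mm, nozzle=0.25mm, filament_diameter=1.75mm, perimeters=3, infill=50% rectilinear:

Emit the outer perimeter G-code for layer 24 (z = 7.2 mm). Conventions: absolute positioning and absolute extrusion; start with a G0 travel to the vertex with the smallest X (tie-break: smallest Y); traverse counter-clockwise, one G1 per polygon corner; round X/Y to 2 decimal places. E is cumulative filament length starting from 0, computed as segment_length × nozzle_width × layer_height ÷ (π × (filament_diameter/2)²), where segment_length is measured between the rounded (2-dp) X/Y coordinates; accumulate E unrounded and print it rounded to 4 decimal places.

G0 X0.00 Y0.00 Z7.20
G1 X7.00 Y0.00 E0.2183
G1 X7.00 Y11.50 E0.5769
G1 X0.00 Y11.50 E0.7951
G1 X0.00 Y0.00 E1.1537

At z = 7.2 mm: the cube is present — its section is the full 7×11.5 rectangle. The outline is a single polygon with 4 vertices. Extrusion per mm of travel: 0.25 × 0.3 / (π × 0.875²) = 0.031181. Accumulating E over each segment gives final E = 1.1537.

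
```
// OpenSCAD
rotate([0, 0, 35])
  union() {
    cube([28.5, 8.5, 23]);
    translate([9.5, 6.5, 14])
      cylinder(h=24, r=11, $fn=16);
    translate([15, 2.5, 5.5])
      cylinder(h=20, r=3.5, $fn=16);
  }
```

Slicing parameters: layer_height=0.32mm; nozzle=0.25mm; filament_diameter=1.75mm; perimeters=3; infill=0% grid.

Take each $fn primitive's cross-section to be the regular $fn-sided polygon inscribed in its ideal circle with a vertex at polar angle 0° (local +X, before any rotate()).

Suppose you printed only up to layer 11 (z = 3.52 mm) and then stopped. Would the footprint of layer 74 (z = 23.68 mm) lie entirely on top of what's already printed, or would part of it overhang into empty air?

part overhangs

Compare the two slices. At z = 3.52: the cube is present — its section is the full 28.5×8.5 rectangle (area 242.25 mm²); the cylinder at (9.5, 6.5) does not reach this height (z outside [14, 38]); the cylinder at (15, 2.5) does not reach this height (z outside [5.5, 25.5]); Taking the union: only the 28.5×8.5 cube is present, so the union is just that shape — area = 242.25 mm²; (rotated 35° about Z; rotation is an isometry so areas/perimeters/island counts are preserved). At z = 23.68: the cube is not intersected at this z (z outside [0, 23]); the cylinder at (9.5, 6.5): section is a regular 16-gon, circumradius r=11 (area = (16/2)·11.000²·sin(360°/16) = 370.44 mm²); the r=3.5 cylinder at (15, 2.5) gives a regular 16-gon of circumradius 3.5 (constant along its height) (area = (16/2)·3.500²·sin(360°/16) = 37.50 mm²); Taking the union: the r=3.5 cylinder at (15, 2.5) lies entirely inside the r=11 cylinder at (9.5, 6.5), so the union is just the r=11 cylinder at (9.5, 6.5) — area = 370.44 mm²; (whole slice rotated 35° about Z — lengths, areas and connectivity unchanged). Checking containment: at z = 23.68 the cross-section extends beyond the z = 3.52 cross-section by about 202.58 mm².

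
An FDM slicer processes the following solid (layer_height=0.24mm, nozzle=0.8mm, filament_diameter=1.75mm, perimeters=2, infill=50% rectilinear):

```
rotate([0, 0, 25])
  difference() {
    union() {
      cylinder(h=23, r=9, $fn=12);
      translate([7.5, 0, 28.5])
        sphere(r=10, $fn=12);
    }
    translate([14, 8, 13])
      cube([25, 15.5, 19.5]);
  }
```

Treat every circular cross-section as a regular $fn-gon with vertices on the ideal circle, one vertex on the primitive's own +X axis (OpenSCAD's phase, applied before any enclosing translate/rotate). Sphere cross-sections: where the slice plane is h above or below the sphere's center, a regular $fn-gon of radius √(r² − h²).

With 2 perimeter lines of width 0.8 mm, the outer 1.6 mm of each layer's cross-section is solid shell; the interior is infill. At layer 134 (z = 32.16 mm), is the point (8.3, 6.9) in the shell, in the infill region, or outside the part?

At z = 32.16 mm: the cylinder is absent (z outside [0, 23]); the r=10 sphere at (7.5, 0) slices to a regular 12-gon of circumradius 9.306 (√(r²−h²) with h=3.66 from center); Combining (union): only the r=10 sphere at (7.5, 0) is present, so the union is just that shape — 1 connected region; the 25×15.5 cube at (14, 8) contributes its full rectangle; Taking the first minus the rest: starting from that combined region, the 25×15.5 cube at (14, 8) misses the remaining region (no effect) — 1 connected region; (rotated 25° about Z; rotation is an isometry so areas/perimeters/island counts are preserved). Overall, the cross-section is a single solid region. Undo the 25° rotation: the query point maps to (10.438, 2.746) in the un-rotated model frame. The nearest boundary edge runs (12.15, 8.06)→(15.56, 4.65); distance from the point to it = 4.97 mm. The point is inside the cross-section and 4.97 mm from the nearest boundary — more than the 1.6 mm shell width (2 × 0.8), so it's in the infill interior.

infill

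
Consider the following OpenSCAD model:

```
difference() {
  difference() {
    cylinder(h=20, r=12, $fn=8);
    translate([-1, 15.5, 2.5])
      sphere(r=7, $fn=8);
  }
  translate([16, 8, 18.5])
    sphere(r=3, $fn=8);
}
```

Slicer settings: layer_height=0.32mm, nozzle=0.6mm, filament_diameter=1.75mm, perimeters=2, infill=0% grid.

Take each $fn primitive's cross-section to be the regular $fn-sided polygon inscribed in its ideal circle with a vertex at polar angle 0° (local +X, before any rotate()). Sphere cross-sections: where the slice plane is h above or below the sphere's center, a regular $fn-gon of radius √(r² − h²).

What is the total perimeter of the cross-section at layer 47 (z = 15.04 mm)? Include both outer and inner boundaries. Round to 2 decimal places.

At z = 15.04 mm: the r=12 cylinder gives a regular 8-gon of circumradius 12 (constant along its height) (perimeter = 2·8·12.000·sin(180°/8) = 73.48 mm); the sphere at (-1, 15.5) is not intersected at this z (|z−center|=12.540 > r=7); Subtracting the remaining from the first: none of the subtracted shapes is present at this height, so the r=12 cylinder is unchanged — boundary = 73.48 mm; the sphere at (16, 8) is not intersected at this z (|z−center|=3.460 > r=3); Taking the first minus the rest: none of the subtracted shapes is present at this height, so the result so far is unchanged — boundary = 73.48 mm. Overall, the cross-section is a single solid region. Total boundary length (outer) = 73.48 mm.

73.48 mm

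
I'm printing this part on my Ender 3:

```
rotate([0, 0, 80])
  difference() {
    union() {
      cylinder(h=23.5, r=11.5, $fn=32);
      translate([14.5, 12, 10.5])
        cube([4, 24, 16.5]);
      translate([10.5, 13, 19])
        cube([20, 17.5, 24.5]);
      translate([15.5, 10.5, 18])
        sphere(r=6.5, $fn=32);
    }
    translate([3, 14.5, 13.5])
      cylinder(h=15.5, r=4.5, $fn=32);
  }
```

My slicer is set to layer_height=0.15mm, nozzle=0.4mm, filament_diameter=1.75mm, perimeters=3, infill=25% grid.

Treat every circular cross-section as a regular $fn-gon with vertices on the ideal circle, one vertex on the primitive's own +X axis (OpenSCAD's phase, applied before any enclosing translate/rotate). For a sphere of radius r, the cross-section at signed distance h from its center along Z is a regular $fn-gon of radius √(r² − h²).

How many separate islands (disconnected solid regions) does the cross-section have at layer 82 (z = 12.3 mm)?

At z = 12.3 mm: the r=11.5 cylinder contributes a regular 32-gon of circumradius 11.5; the cube at (14.5, 12) (footprint 4×24) is included at this height; the cube at (10.5, 13) is absent (z outside [19, 43.5]); the r=6.5 sphere at (15.5, 10.5) contributes a regular 32-gon of circumradius √(6.5²−5.7²) = 3.124; Taking the union: the regions partially overlap (shared area 4.69 mm²), so overlapping operands fuse into one piece — 2 connected regions; the cylinder at (3, 14.5) is absent (z outside [13.5, 29]); Subtracting the remaining from the first: none of the subtracted shapes is present at this height, so the result so far is unchanged — 2 connected regions; (whole slice rotated 80° about Z — lengths, areas and connectivity unchanged). Overall, the cross-section has 2 separate islands. Island count = 2.

2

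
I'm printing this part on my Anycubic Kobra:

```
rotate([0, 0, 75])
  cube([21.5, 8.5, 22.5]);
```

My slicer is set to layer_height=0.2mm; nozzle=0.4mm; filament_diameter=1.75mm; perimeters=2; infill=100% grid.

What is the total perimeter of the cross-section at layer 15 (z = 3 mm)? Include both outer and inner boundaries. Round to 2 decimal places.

At z = 3 mm: the cube (footprint 21.5×8.5) is included at this height (perimeter 60.00 mm); (rotated 75° about Z; rotation is an isometry so areas/perimeters/island counts are preserved). Overall, the cross-section is a single solid region. Total boundary length (outer) = 60.00 mm.

60.00 mm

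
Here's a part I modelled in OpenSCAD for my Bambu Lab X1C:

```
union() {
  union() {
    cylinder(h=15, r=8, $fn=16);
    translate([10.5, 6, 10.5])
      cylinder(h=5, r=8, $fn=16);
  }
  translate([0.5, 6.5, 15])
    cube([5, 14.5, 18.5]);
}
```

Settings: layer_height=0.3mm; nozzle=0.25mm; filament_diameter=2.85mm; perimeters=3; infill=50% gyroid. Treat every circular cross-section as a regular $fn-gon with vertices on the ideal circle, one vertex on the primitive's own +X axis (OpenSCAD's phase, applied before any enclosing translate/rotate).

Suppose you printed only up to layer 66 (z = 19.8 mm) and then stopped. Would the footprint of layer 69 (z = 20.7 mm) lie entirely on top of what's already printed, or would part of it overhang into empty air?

Compare the two slices. At z = 19.8: the cylinder does not reach this height (z outside [0, 15]); the cylinder at (10.5, 6) is absent (z outside [10.5, 15.5]); Merging all regions: nothing is present at this height; the 5×14.5 cube at (0.5, 6.5) contributes its full rectangle (area 72.50 mm²); Combining (union): only the 5×14.5 cube at (0.5, 6.5) is present, so the union is just that shape — area = 72.50 mm². At z = 20.7: the cylinder is absent (z outside [0, 15]); the cylinder at (10.5, 6) does not reach this height (z outside [10.5, 15.5]); Taking the union: nothing is present at this height; the 5×14.5 cube at (0.5, 6.5) contributes its full rectangle (area 72.50 mm²); Combining (union): only the 5×14.5 cube at (0.5, 6.5) is present, so the union is just that shape — area = 72.50 mm². Checking containment: the cross-section at z = 20.7 is a subset of the cross-section at z = 19.8.

entirely on top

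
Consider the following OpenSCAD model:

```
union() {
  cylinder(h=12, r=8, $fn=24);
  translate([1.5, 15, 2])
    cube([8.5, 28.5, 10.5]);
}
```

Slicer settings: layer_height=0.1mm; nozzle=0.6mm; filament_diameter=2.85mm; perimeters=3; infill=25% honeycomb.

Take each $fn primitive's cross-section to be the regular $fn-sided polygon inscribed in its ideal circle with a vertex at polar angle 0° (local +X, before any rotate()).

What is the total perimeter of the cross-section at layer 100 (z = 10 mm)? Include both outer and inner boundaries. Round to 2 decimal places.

124.12 mm

At z = 10 mm: the r=8 cylinder contributes a regular 24-gon of circumradius 8 (perimeter = 2·24·8.000·sin(180°/24) = 50.12 mm); the cube at (1.5, 15) (footprint 8.5×28.5) is included at this height (perimeter 74.00 mm); Merging all regions: the 2 present regions are separate (no shared area or edge), so areas and boundary lengths simply add and each stays a separate island — boundary = 124.12 mm. Overall, the cross-section has 2 separate islands. Total boundary length (outer) = 124.12 mm.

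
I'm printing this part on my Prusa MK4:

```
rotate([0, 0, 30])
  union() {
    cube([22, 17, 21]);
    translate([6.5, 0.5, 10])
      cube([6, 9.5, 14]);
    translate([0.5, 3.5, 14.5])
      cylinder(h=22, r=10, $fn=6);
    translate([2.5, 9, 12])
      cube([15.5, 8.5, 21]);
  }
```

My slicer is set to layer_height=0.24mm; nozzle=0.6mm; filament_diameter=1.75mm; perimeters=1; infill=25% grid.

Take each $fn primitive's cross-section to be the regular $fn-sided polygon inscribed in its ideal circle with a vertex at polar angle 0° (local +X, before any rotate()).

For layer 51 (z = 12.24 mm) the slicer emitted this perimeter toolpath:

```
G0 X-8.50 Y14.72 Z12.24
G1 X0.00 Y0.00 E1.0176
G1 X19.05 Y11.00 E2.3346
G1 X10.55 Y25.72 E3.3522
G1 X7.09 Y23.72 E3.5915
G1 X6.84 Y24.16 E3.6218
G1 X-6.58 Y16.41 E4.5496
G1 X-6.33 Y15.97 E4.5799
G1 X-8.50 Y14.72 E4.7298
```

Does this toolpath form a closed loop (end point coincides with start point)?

yes

Start point (G0): (-8.50, 14.72). End point (last G1): the path returns to the start — closed.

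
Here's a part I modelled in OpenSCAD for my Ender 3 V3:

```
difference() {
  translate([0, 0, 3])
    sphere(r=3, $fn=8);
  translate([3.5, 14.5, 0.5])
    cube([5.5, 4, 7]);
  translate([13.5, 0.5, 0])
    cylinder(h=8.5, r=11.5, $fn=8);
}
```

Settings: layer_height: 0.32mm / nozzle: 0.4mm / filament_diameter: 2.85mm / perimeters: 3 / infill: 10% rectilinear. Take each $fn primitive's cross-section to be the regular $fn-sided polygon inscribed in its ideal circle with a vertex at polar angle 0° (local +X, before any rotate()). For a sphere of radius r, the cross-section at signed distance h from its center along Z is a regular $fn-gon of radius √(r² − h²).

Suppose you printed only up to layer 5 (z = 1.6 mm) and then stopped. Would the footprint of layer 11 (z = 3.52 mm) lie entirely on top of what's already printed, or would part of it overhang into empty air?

Compare the two slices. At z = 1.6: the sphere: section is a regular 8-gon, circumradius = √(r²−h²) = √(3²−1.4²) = 2.653 (area = (8/2)·2.653²·sin(360°/8) = 19.91 mm²); the cube at (3.5, 14.5) (footprint 5.5×4) is included at this height (area 22.00 mm²); the r=11.5 cylinder at (13.5, 0.5) contributes a regular 8-gon of circumradius 11.5 (area = (8/2)·11.500²·sin(360°/8) = 374.06 mm²); Subtracting the remaining from the first: starting from the r=3 sphere (19.91 mm²), the 5.5×4 cube at (3.5, 14.5) misses the remaining region (no effect); the r=11.5 cylinder at (13.5, 0.5) partially overlaps it — only the 0.46 mm² overlap (of its 374.06 mm²) is removed, clipping the outline — area = 19.45 mm². At z = 3.52: the r=3 sphere slices to a regular 8-gon of circumradius 2.955 (√(r²−h²) with h=0.52 from center) (area = (8/2)·2.955²·sin(360°/8) = 24.69 mm²); the cube at (3.5, 14.5) (footprint 5.5×4) is included at this height (area 22.00 mm²); the r=11.5 cylinder at (13.5, 0.5) gives a regular 8-gon of circumradius 11.5 (constant along its height) (area = (8/2)·11.500²·sin(360°/8) = 374.06 mm²); Taking the first minus the rest: starting from the r=3 sphere (24.69 mm²), the 5.5×4 cube at (3.5, 14.5) misses the remaining region (no effect); the r=11.5 cylinder at (13.5, 0.5) partially overlaps it — only the 1.05 mm² overlap (of its 374.06 mm²) is removed, clipping the outline — area = 23.64 mm². Checking containment: at z = 3.52 the cross-section extends beyond the z = 1.6 cross-section by about 4.19 mm².

part overhangs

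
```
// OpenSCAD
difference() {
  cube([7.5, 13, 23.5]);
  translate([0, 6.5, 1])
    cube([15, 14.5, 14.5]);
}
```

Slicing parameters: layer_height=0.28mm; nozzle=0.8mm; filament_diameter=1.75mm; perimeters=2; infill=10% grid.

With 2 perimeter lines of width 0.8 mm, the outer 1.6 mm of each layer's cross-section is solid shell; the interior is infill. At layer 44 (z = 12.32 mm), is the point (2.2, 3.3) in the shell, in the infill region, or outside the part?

At z = 12.32 mm: the 7.5×13 cube contributes its full rectangle; the 15×14.5 cube at (0, 6.5) contributes its full rectangle; Subtracting the remaining from the first: starting from the 7.5×13 cube, the 15×14.5 cube at (0, 6.5) partially overlaps it — only the 48.75 mm² overlap (of its 217.50 mm²) is removed, clipping the outline — 1 connected region. Overall, the cross-section is a single solid region. The nearest boundary edge runs (0.00, 0.00)→(0.00, 6.50); distance from the point to it = 2.20 mm. The point is inside the cross-section and 2.20 mm from the nearest boundary — more than the 1.6 mm shell width (2 × 0.8), so it's in the infill interior.

infill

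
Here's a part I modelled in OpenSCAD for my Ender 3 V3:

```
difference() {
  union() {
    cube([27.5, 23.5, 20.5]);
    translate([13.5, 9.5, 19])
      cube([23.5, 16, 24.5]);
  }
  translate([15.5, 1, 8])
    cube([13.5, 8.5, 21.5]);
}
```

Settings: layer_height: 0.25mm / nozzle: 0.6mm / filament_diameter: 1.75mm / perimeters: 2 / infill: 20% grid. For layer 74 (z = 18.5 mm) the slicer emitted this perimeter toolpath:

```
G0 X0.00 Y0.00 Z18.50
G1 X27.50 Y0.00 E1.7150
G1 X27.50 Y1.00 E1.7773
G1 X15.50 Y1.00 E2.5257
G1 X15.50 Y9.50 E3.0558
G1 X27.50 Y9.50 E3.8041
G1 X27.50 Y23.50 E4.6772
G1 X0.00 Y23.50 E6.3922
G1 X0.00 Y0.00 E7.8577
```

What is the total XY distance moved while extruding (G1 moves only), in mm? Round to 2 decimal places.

126.00 mm

Sum the Euclidean lengths of each G1 segment: total = 126.00 mm.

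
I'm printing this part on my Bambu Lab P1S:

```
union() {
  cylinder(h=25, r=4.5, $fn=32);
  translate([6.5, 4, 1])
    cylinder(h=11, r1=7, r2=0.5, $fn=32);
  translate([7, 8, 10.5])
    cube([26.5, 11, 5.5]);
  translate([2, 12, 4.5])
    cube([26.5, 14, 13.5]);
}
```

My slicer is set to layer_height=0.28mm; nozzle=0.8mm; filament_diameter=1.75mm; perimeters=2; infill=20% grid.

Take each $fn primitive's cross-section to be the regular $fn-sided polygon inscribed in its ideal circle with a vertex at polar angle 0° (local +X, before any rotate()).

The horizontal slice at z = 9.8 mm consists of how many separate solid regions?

At z = 9.8 mm: the r=4.5 cylinder gives a regular 32-gon of circumradius 4.5 (constant along its height); the cone at (6.5, 4): at t=0.800 of its height the radius interpolates to r₁+(r₂−r₁)t = 1.800, giving a regular 32-gon of that circumradius; the cube at (7, 8) is not intersected at this z (z outside [10.5, 16]); the cube at (2, 12) (footprint 26.5×14) is included at this height; Merging all regions: the 3 present regions are separate (no shared area or edge), so areas and boundary lengths simply add and each stays a separate island — 3 connected regions. The result has 3 disconnected regions.

3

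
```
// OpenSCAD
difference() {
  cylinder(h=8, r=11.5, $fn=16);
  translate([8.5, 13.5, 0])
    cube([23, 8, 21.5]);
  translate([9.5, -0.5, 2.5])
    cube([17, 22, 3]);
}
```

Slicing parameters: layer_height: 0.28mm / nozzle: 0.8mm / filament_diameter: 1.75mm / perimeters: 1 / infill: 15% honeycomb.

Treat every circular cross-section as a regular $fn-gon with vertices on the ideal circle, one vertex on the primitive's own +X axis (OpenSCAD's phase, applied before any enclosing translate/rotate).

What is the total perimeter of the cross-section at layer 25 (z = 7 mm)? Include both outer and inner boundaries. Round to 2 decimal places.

At z = 7 mm: the r=11.5 cylinder contributes a regular 16-gon of circumradius 11.5 (perimeter = 2·16·11.500·sin(180°/16) = 71.79 mm); the cube at (8.5, 13.5) (footprint 23×8) is included at this height (perimeter 62.00 mm); the cube at (9.5, -0.5) is absent (z outside [2.5, 5.5]); After the difference (first − rest): starting from the r=11.5 cylinder, the 23×8 cube at (8.5, 13.5) misses the remaining region (no effect) — boundary = 71.79 mm. Overall, the cross-section is a single solid region. Total boundary length (outer) = 71.79 mm.

71.79 mm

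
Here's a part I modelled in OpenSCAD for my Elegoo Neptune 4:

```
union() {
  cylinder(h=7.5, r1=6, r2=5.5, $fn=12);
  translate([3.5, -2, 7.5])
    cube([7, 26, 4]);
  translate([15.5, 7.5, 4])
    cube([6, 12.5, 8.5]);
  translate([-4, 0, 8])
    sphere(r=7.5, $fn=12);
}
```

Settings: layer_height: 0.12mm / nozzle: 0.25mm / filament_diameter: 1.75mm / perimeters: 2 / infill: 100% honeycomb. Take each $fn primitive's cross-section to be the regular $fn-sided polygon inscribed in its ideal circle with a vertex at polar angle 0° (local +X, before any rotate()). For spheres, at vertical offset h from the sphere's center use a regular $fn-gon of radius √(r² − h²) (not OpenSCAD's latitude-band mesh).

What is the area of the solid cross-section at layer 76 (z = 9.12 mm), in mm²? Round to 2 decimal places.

At z = 9.12 mm: the cone does not reach this height (z outside [0, 7.5]); the cube at (3.5, -2) is present — its section is the full 7×26 rectangle (area 182.00 mm²); the cube at (15.5, 7.5) (footprint 6×12.5) is included at this height (area 75.00 mm²); the r=7.5 sphere at (-4, 0) slices to a regular 12-gon of circumradius 7.416 (√(r²−h²) with h=1.12 from center) (area = (12/2)·7.416²·sin(360°/12) = 164.99 mm²); Combining (union): the 3 present regions are separate (no shared area or edge), so areas and boundary lengths simply add and each stays a separate island — area = 421.99 mm². Overall, the cross-section has 3 separate islands. Net area = 421.99 mm².

421.99 mm²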